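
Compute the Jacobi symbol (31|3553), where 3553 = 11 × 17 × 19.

1

Reciprocity: 31 ≡ 3 and 3553 ≡ 1 (mod 4), so (31/3553) = +(3553/31).
Reduce top mod 31: now compute (19/31).
Reciprocity: 19 ≡ 3 and 31 ≡ 3 (mod 4), so (19/31) = −(31/19).
Reduce top mod 19: now compute (12/19).
Pull out 2^2: since 19 ≡ 3 (mod 8), (2/19) = -1, so (2/19)^2 = +1.
Reciprocity: 3 ≡ 3 and 19 ≡ 3 (mod 4), so (3/19) = −(19/3).
Reduce top mod 3: now compute (1/3).
Reached (1/3) = 1. Collecting the sign flips along the way, the symbol is +1.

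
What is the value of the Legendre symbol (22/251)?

1

Pull out 2: since 251 ≡ 3 (mod 8), (2/251) = -1.
Reciprocity: 11 ≡ 3 and 251 ≡ 3 (mod 4), so (11/251) = −(251/11).
Reduce top mod 11: now compute (9/11).
Reciprocity: 9 ≡ 1 and 11 ≡ 3 (mod 4), so (9/11) = +(11/9).
Reduce top mod 9: now compute (2/9).
Pull out 2: since 9 ≡ 1 (mod 8), (2/9) = +1.
Reached (1/9) = 1. Collecting the sign flips along the way, the symbol is +1.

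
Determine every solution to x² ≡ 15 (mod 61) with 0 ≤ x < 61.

25, 36

61 ≡ 1 (mod 4), so we find a root by search.
Trying successive values, 25² = 625 ≡ 15 (mod 61). The other root is 61 − 25 = 36.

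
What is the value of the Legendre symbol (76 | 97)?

Pull out 2^2: since 97 ≡ 1 (mod 8), (2/97) = +1, so (2/97)^2 = +1.
Reciprocity: 19 ≡ 3 and 97 ≡ 1 (mod 4), so (19/97) = +(97/19).
Reduce top mod 19: now compute (2/19).
Pull out 2: since 19 ≡ 3 (mod 8), (2/19) = -1.
Reached (1/19) = 1. Collecting the sign flips along the way, the symbol is -1.

-1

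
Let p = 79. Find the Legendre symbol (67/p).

1

Reciprocity: 67 ≡ 3 and 79 ≡ 3 (mod 4), so (67/79) = −(79/67).
Reduce top mod 67: now compute (12/67).
Pull out 2^2: since 67 ≡ 3 (mod 8), (2/67) = -1, so (2/67)^2 = +1.
Reciprocity: 3 ≡ 3 and 67 ≡ 3 (mod 4), so (3/67) = −(67/3).
Reduce top mod 3: now compute (1/3).
Reached (1/3) = 1. Collecting the sign flips along the way, the symbol is +1.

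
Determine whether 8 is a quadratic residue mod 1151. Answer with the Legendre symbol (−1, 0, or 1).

Pull out 2^3: since 1151 ≡ 7 (mod 8), (2/1151) = +1, so (2/1151)^3 = +1.
Reached (1/1151) = 1. Collecting the sign flips along the way, the symbol is +1.

1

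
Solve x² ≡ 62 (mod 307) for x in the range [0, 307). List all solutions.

Since 307 ≡ 3 (mod 4), a square root of 62 is 62^((307+1)/4) = 62^77 mod 307.
Repeated squaring: 62^2≡160, 62^4≡119, 62^8≡39, 62^16≡293, 62^32≡196, 62^64≡41 (mod 307).
62^77 = 62^(64+8+4+1) ≡ 26 (mod 307).
Check: 26² = 676 ≡ 62 (mod 307). The two roots are 26 and 281.

26, 281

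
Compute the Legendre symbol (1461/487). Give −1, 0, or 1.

0

First reduce: 1461 ≡ 0 (mod 487).
Top reduces to 0: gcd > 1, so the symbol is 0.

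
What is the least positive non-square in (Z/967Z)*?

3

(2/967) = +1, so 2 is a residue.
(3/967) = −1, so 3 is the smallest positive non-residue mod 967.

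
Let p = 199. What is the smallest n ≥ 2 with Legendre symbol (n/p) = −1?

3

(2/199) = +1, so 2 is a residue.
(3/199) = −1, so 3 is the smallest positive non-residue mod 199.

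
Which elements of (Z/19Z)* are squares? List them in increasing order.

Square k = 1,…,9 (k and 19−k give the same square):
1²=1, 2²=4, 3²=9, 4²=16, 5²≡6, 6²≡17, 7²≡11, 8²≡7, 9²≡5 (mod 19).
So the quadratic residues mod 19 are {1, 4, 5, 6, 7, 9, 11, 16, 17}.

1, 4, 5, 6, 7, 9, 11, 16, 17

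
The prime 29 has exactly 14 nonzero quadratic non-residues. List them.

2,3,8,10,11,12,14,15,17,18,19,21,26,27

Square k = 1,…,14 (k and 29−k give the same square):
1²=1, 2²=4, 3²=9, 4²=16, 5²=25, 6²≡7, 7²≡20, 8²≡6, 9²≡23, 10²≡13, 11²≡5, 12²≡28, 13²≡24, 14²≡22 (mod 29).
The residues are {1, 4, 5, 6, 7, 9, 13, 16, 20, 22, 23, 24, 25, 28}; the non-residues are the remaining 14 nonzero classes.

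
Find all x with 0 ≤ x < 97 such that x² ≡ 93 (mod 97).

44, 53

97 ≡ 1 (mod 4), so we find a root by search.
Trying successive values, 44² = 1936 ≡ 93 (mod 97). The other root is 97 − 44 = 53.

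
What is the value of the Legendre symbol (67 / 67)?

First reduce: 67 ≡ 0 (mod 67).
Top reduces to 0: gcd > 1, so the symbol is 0.

0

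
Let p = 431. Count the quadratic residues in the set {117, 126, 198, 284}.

1

(117/431) = -1 → non-residue.
(126/431) = -1 → non-residue.
(198/431) = +1 → QR.
(284/431) = -1 → non-residue.
Total quadratic residues among the 4: 1.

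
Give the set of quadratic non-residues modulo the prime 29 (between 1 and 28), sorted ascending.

Square k = 1,…,14 (k and 29−k give the same square):
1²=1, 2²=4, 3²=9, 4²=16, 5²=25, 6²≡7, 7²≡20, 8²≡6, 9²≡23, 10²≡13, 11²≡5, 12²≡28, 13²≡24, 14²≡22 (mod 29).
The residues are {1, 4, 5, 6, 7, 9, 13, 16, 20, 22, 23, 24, 25, 28}; the non-residues are the remaining 14 nonzero classes.

2 3 8 10 11 12 14 15 17 18 19 21 26 27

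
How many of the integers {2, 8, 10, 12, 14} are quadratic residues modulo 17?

2

(2/17) = +1 → QR.
(8/17) = +1 → QR.
(10/17) = -1 → non-residue.
(12/17) = -1 → non-residue.
(14/17) = -1 → non-residue.
Total quadratic residues among the 5: 2.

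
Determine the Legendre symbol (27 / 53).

-1

Euler's criterion: (27/53) ≡ 27^26 (mod 53).
27^2 ≡ 40 (mod 53)
27^4 ≡ 10 (mod 53)
27^8 ≡ 47 (mod 53)
27^16 ≡ 36 (mod 53)
27^26 = 27^(16+8+2) ≡ 52 (mod 53).
Result is 52 ≡ −1, so (27/53) = −1.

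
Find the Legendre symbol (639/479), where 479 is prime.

1

First reduce: 639 ≡ 160 (mod 479).
Pull out 2^5: since 479 ≡ 7 (mod 8), (2/479) = +1, so (2/479)^5 = +1.
Reciprocity: 5 ≡ 1 and 479 ≡ 3 (mod 4), so (5/479) = +(479/5).
Reduce top mod 5: now compute (4/5).
Pull out 2^2: since 5 ≡ 5 (mod 8), (2/5) = -1, so (2/5)^2 = +1.
Reached (1/5) = 1. Collecting the sign flips along the way, the symbol is +1.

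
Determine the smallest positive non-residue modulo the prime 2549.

(2/2549) = −1, so 2 is the smallest positive non-residue mod 2549.

2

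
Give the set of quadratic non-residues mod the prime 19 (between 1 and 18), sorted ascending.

Square k = 1,…,9 (k and 19−k give the same square):
1²=1, 2²=4, 3²=9, 4²=16, 5²≡6, 6²≡17, 7²≡11, 8²≡7, 9²≡5 (mod 19).
The residues are {1, 4, 5, 6, 7, 9, 11, 16, 17}; the non-residues are the remaining 9 nonzero classes.

2, 3, 8, 10, 12, 13, 14, 15, 18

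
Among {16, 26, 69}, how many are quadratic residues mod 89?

(16/89) = +1 → QR.
(26/89) = -1 → non-residue.
(69/89) = +1 → QR.
Total quadratic residues among the 3: 2.

2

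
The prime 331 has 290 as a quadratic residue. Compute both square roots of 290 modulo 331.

Since 331 ≡ 3 (mod 4), a square root of 290 is 290^((331+1)/4) = 290^83 mod 331.
Repeated squaring: 290^2≡26, 290^4≡14, 290^8≡196, 290^16≡20, 290^32≡69, 290^64≡127 (mod 331).
290^83 = 290^(64+16+2+1) ≡ 271 (mod 331).
Check: 271² = 73441 ≡ 290 (mod 331). The two roots are 60 and 271.

60, 271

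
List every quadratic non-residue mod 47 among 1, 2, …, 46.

5, 10, 11, 13, 15, 19, 20, 22, 23, 26, 29, 30, 31, 33, 35, 38, 39, 40, 41, 43, 44, 45, 46

Square k = 1,…,23 (k and 47−k give the same square):
1²=1, 2²=4, 3²=9, 4²=16, 5²=25, 6²=36, 7²≡2, 8²≡17, 9²≡34, 10²≡6, 11²≡27, 12²≡3, 13²≡28, 14²≡8, 15²≡37, 16²≡21, 17²≡7, 18²≡42, 19²≡32, 20²≡24, 21²≡18, 22²≡14, 23²≡12 (mod 47).
The residues are {1, 2, 3, 4, 6, 7, 8, 9, 12, 14, 16, 17, 18, 21, 24, 25, 27, 28, 32, 34, 36, 37, 42}; the non-residues are the remaining 23 nonzero classes.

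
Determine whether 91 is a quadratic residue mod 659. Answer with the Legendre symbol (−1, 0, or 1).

Euler's criterion: (91/659) ≡ 91^329 (mod 659).
91^2 ≡ 373 (mod 659)
91^4 ≡ 80 (mod 659)
91^8 ≡ 469 (mod 659)
91^16 ≡ 514 (mod 659)
91^32 ≡ 596 (mod 659)
91^64 ≡ 15 (mod 659)
91^128 ≡ 225 (mod 659)
91^256 ≡ 541 (mod 659)
91^329 = 91^(256+64+8+1) ≡ 658 (mod 659).
Result is 658 ≡ −1, so (91/659) = −1.

-1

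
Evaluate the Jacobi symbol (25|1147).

1

Reciprocity: 25 ≡ 1 and 1147 ≡ 3 (mod 4), so (25/1147) = +(1147/25).
Reduce top mod 25: now compute (22/25).
Pull out 2: since 25 ≡ 1 (mod 8), (2/25) = +1.
Reciprocity: 11 ≡ 3 and 25 ≡ 1 (mod 4), so (11/25) = +(25/11).
Reduce top mod 11: now compute (3/11).
Reciprocity: 3 ≡ 3 and 11 ≡ 3 (mod 4), so (3/11) = −(11/3).
Reduce top mod 3: now compute (2/3).
Pull out 2: since 3 ≡ 3 (mod 8), (2/3) = -1.
Reached (1/3) = 1. Collecting the sign flips along the way, the symbol is +1.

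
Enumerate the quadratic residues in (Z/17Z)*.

1,2,4,8,9,13,15,16

Square k = 1,…,8 (k and 17−k give the same square):
1²=1, 2²=4, 3²=9, 4²=16, 5²≡8, 6²≡2, 7²≡15, 8²≡13 (mod 17).
So the quadratic residues mod 17 are {1, 2, 4, 8, 9, 13, 15, 16}.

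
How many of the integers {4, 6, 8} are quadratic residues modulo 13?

1

(4/13) = +1 → QR.
(6/13) = -1 → non-residue.
(8/13) = -1 → non-residue.
Total quadratic residues among the 3: 1.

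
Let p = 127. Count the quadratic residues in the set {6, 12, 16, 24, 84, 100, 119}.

3

(6/127) = -1 → non-residue.
(12/127) = -1 → non-residue.
(16/127) = +1 → QR.
(24/127) = -1 → non-residue.
(84/127) = +1 → QR.
(100/127) = +1 → QR.
(119/127) = -1 → non-residue.
Total quadratic residues among the 7: 3.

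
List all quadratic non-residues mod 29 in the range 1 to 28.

2, 3, 8, 10, 11, 12, 14, 15, 17, 18, 19, 21, 26, 27

Square k = 1,…,14 (k and 29−k give the same square):
1²=1, 2²=4, 3²=9, 4²=16, 5²=25, 6²≡7, 7²≡20, 8²≡6, 9²≡23, 10²≡13, 11²≡5, 12²≡28, 13²≡24, 14²≡22 (mod 29).
The residues are {1, 4, 5, 6, 7, 9, 13, 16, 20, 22, 23, 24, 25, 28}; the non-residues are the remaining 14 nonzero classes.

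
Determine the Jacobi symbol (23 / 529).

Reciprocity: 23 ≡ 3 and 529 ≡ 1 (mod 4), so (23/529) = +(529/23).
Reduce top mod 23: now compute (0/23).
Top reduces to 0: gcd > 1, so the symbol is 0.

0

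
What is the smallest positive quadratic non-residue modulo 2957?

2

(2/2957) = −1, so 2 is the smallest positive non-residue mod 2957.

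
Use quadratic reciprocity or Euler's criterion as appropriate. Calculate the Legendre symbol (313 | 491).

Euler's criterion: (313/491) ≡ 313^245 (mod 491).
313^2 ≡ 260 (mod 491)
313^4 ≡ 333 (mod 491)
313^8 ≡ 414 (mod 491)
313^16 ≡ 37 (mod 491)
313^32 ≡ 387 (mod 491)
313^64 ≡ 14 (mod 491)
313^128 ≡ 196 (mod 491)
313^245 = 313^(128+64+32+16+4+1) ≡ 490 (mod 491).
Result is 490 ≡ −1, so (313/491) = −1.

-1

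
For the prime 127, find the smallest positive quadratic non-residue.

(2/127) = +1, so 2 is a residue.
(3/127) = −1, so 3 is the smallest positive non-residue mod 127.

3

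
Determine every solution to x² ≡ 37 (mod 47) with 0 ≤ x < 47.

15, 32

Since 47 ≡ 3 (mod 4), a square root of 37 is 37^((47+1)/4) = 37^12 mod 47.
Repeated squaring: 37^2≡6, 37^4≡36, 37^8≡27 (mod 47).
37^12 = 37^(8+4) ≡ 32 (mod 47).
Check: 32² = 1024 ≡ 37 (mod 47). The two roots are 15 and 32.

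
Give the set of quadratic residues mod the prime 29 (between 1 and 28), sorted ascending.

1, 4, 5, 6, 7, 9, 13, 16, 20, 22, 23, 24, 25, 28

Square k = 1,…,14 (k and 29−k give the same square):
1²=1, 2²=4, 3²=9, 4²=16, 5²=25, 6²≡7, 7²≡20, 8²≡6, 9²≡23, 10²≡13, 11²≡5, 12²≡28, 13²≡24, 14²≡22 (mod 29).
So the quadratic residues mod 29 are {1, 4, 5, 6, 7, 9, 13, 16, 20, 22, 23, 24, 25, 28}.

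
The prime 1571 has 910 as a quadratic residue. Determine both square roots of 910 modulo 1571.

Since 1571 ≡ 3 (mod 4), a square root of 910 is 910^((1571+1)/4) = 910^393 mod 1571.
Repeated squaring: 910^2≡183, 910^4≡498, 910^8≡1357, 910^16≡237, 910^32≡1184, 910^64≡524, 910^128≡1222, 910^256≡834 (mod 1571).
910^393 = 910^(256+128+8+1) ≡ 694 (mod 1571).
Check: 694² = 481636 ≡ 910 (mod 1571). The two roots are 694 and 877.

694, 877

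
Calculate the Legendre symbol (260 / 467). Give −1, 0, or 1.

-1

Pull out 2^2: since 467 ≡ 3 (mod 8), (2/467) = -1, so (2/467)^2 = +1.
Reciprocity: 65 ≡ 1 and 467 ≡ 3 (mod 4), so (65/467) = +(467/65).
Reduce top mod 65: now compute (12/65).
Pull out 2^2: since 65 ≡ 1 (mod 8), (2/65) = +1, so (2/65)^2 = +1.
Reciprocity: 3 ≡ 3 and 65 ≡ 1 (mod 4), so (3/65) = +(65/3).
Reduce top mod 3: now compute (2/3).
Pull out 2: since 3 ≡ 3 (mod 8), (2/3) = -1.
Reached (1/3) = 1. Collecting the sign flips along the way, the symbol is -1.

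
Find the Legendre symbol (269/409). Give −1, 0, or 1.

Reciprocity: 269 ≡ 1 and 409 ≡ 1 (mod 4), so (269/409) = +(409/269).
Reduce top mod 269: now compute (140/269).
Pull out 2^2: since 269 ≡ 5 (mod 8), (2/269) = -1, so (2/269)^2 = +1.
Reciprocity: 35 ≡ 3 and 269 ≡ 1 (mod 4), so (35/269) = +(269/35).
Reduce top mod 35: now compute (24/35).
Pull out 2^3: since 35 ≡ 3 (mod 8), (2/35) = -1, so (2/35)^3 = -1.
Reciprocity: 3 ≡ 3 and 35 ≡ 3 (mod 4), so (3/35) = −(35/3).
Reduce top mod 3: now compute (2/3).
Pull out 2: since 3 ≡ 3 (mod 8), (2/3) = -1.
Reached (1/3) = 1. Collecting the sign flips along the way, the symbol is -1.

-1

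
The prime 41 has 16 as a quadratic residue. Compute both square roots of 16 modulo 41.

41 ≡ 1 (mod 4), so we find a root by search.
Trying successive values, 4² = 16 ≡ 16 (mod 41). The other root is 41 − 4 = 37.

4, 37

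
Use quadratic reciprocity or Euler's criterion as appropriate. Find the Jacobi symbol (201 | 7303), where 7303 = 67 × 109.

0

Reciprocity: 201 ≡ 1 and 7303 ≡ 3 (mod 4), so (201/7303) = +(7303/201).
Reduce top mod 201: now compute (67/201).
Reciprocity: 67 ≡ 3 and 201 ≡ 1 (mod 4), so (67/201) = +(201/67).
Reduce top mod 67: now compute (0/67).
Top reduces to 0: gcd > 1, so the symbol is 0.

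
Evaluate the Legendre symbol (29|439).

1

Reciprocity: 29 ≡ 1 and 439 ≡ 3 (mod 4), so (29/439) = +(439/29).
Reduce top mod 29: now compute (4/29).
Pull out 2^2: since 29 ≡ 5 (mod 8), (2/29) = -1, so (2/29)^2 = +1.
Reached (1/29) = 1. Collecting the sign flips along the way, the symbol is +1.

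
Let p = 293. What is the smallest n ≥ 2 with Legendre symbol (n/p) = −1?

2

(2/293) = −1, so 2 is the smallest positive non-residue mod 293.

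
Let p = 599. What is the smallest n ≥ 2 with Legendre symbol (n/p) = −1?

(2/599) = +1, so 2 is a residue.
(3/599) = +1, so 3 is a residue.
(4/599) = +1, so 4 is a residue.
(5/599) = +1, so 5 is a residue.
(6/599) = +1, so 6 is a residue.
(7/599) = −1, so 7 is the smallest positive non-residue mod 599.

7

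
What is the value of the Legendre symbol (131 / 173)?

-1

Reciprocity: 131 ≡ 3 and 173 ≡ 1 (mod 4), so (131/173) = +(173/131).
Reduce top mod 131: now compute (42/131).
Pull out 2: since 131 ≡ 3 (mod 8), (2/131) = -1.
Reciprocity: 21 ≡ 1 and 131 ≡ 3 (mod 4), so (21/131) = +(131/21).
Reduce top mod 21: now compute (5/21).
Reciprocity: 5 ≡ 1 and 21 ≡ 1 (mod 4), so (5/21) = +(21/5).
Reduce top mod 5: now compute (1/5).
Reached (1/5) = 1. Collecting the sign flips along the way, the symbol is -1.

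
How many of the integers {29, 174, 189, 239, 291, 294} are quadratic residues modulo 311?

(29/311) = -1 → non-residue.
(174/311) = -1 → non-residue.
(189/311) = +1 → QR.
(239/311) = -1 → non-residue.
(291/311) = -1 → non-residue.
(294/311) = +1 → QR.
Total quadratic residues among the 6: 2.

2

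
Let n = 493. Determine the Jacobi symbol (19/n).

-1

Reciprocity: 19 ≡ 3 and 493 ≡ 1 (mod 4), so (19/493) = +(493/19).
Reduce top mod 19: now compute (18/19).
Pull out 2: since 19 ≡ 3 (mod 8), (2/19) = -1.
Reciprocity: 9 ≡ 1 and 19 ≡ 3 (mod 4), so (9/19) = +(19/9).
Reduce top mod 9: now compute (1/9).
Reached (1/9) = 1. Collecting the sign flips along the way, the symbol is -1.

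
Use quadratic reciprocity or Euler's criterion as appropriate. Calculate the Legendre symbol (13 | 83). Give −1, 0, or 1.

-1

Reciprocity: 13 ≡ 1 and 83 ≡ 3 (mod 4), so (13/83) = +(83/13).
Reduce top mod 13: now compute (5/13).
Reciprocity: 5 ≡ 1 and 13 ≡ 1 (mod 4), so (5/13) = +(13/5).
Reduce top mod 5: now compute (3/5).
Reciprocity: 3 ≡ 3 and 5 ≡ 1 (mod 4), so (3/5) = +(5/3).
Reduce top mod 3: now compute (2/3).
Pull out 2: since 3 ≡ 3 (mod 8), (2/3) = -1.
Reached (1/3) = 1. Collecting the sign flips along the way, the symbol is -1.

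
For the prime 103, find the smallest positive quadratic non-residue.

3

(2/103) = +1, so 2 is a residue.
(3/103) = −1, so 3 is the smallest positive non-residue mod 103.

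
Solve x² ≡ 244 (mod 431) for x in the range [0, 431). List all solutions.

109, 322

Since 431 ≡ 3 (mod 4), a square root of 244 is 244^((431+1)/4) = 244^108 mod 431.
Repeated squaring: 244^2≡58, 244^4≡347, 244^8≡160, 244^16≡171, 244^32≡364, 244^64≡179 (mod 431).
244^108 = 244^(64+32+8+4) ≡ 109 (mod 431).
Check: 109² = 11881 ≡ 244 (mod 431). The two roots are 109 and 322.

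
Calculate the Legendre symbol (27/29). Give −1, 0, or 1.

Reciprocity: 27 ≡ 3 and 29 ≡ 1 (mod 4), so (27/29) = +(29/27).
Reduce top mod 27: now compute (2/27).
Pull out 2: since 27 ≡ 3 (mod 8), (2/27) = -1.
Reached (1/27) = 1. Collecting the sign flips along the way, the symbol is -1.

-1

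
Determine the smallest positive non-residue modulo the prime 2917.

2

(2/2917) = −1, so 2 is the smallest positive non-residue mod 2917.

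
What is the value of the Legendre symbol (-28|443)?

First reduce: -28 ≡ 415 (mod 443).
Reciprocity: 415 ≡ 3 and 443 ≡ 3 (mod 4), so (415/443) = −(443/415).
Reduce top mod 415: now compute (28/415).
Pull out 2^2: since 415 ≡ 7 (mod 8), (2/415) = +1, so (2/415)^2 = +1.
Reciprocity: 7 ≡ 3 and 415 ≡ 3 (mod 4), so (7/415) = −(415/7).
Reduce top mod 7: now compute (2/7).
Pull out 2: since 7 ≡ 7 (mod 8), (2/7) = +1.
Reached (1/7) = 1. Collecting the sign flips along the way, the symbol is +1.

1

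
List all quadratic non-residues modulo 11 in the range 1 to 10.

Square k = 1,…,5 (k and 11−k give the same square):
1²=1, 2²=4, 3²=9, 4²≡5, 5²≡3 (mod 11).
The residues are {1, 3, 4, 5, 9}; the non-residues are the remaining 5 nonzero classes.

2, 6, 7, 8, 10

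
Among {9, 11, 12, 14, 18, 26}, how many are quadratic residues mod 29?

1

(9/29) = +1 → QR.
(11/29) = -1 → non-residue.
(12/29) = -1 → non-residue.
(14/29) = -1 → non-residue.
(18/29) = -1 → non-residue.
(26/29) = -1 → non-residue.
Total quadratic residues among the 6: 1.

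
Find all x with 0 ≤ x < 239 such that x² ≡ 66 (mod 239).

117, 122

Since 239 ≡ 3 (mod 4), a square root of 66 is 66^((239+1)/4) = 66^60 mod 239.
Repeated squaring: 66^2≡54, 66^4≡48, 66^8≡153, 66^16≡226, 66^32≡169 (mod 239).
66^60 = 66^(32+16+8+4) ≡ 122 (mod 239).
Check: 122² = 14884 ≡ 66 (mod 239). The two roots are 117 and 122.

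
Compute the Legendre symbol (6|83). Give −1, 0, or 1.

-1

Euler's criterion: (6/83) ≡ 6^41 (mod 83).
6^2 ≡ 36 (mod 83)
6^4 ≡ 51 (mod 83)
6^8 ≡ 28 (mod 83)
6^16 ≡ 37 (mod 83)
6^32 ≡ 41 (mod 83)
6^41 = 6^(32+8+1) ≡ 82 (mod 83).
Result is 82 ≡ −1, so (6/83) = −1.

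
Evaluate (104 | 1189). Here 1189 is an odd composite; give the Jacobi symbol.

1

Pull out 2^3: since 1189 ≡ 5 (mod 8), (2/1189) = -1, so (2/1189)^3 = -1.
Reciprocity: 13 ≡ 1 and 1189 ≡ 1 (mod 4), so (13/1189) = +(1189/13).
Reduce top mod 13: now compute (6/13).
Pull out 2: since 13 ≡ 5 (mod 8), (2/13) = -1.
Reciprocity: 3 ≡ 3 and 13 ≡ 1 (mod 4), so (3/13) = +(13/3).
Reduce top mod 3: now compute (1/3).
Reached (1/3) = 1. Collecting the sign flips along the way, the symbol is +1.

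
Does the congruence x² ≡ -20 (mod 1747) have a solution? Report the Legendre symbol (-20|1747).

1

First reduce: -20 ≡ 1727 (mod 1747).
Reciprocity: 1727 ≡ 3 and 1747 ≡ 3 (mod 4), so (1727/1747) = −(1747/1727).
Reduce top mod 1727: now compute (20/1727).
Pull out 2^2: since 1727 ≡ 7 (mod 8), (2/1727) = +1, so (2/1727)^2 = +1.
Reciprocity: 5 ≡ 1 and 1727 ≡ 3 (mod 4), so (5/1727) = +(1727/5).
Reduce top mod 5: now compute (2/5).
Pull out 2: since 5 ≡ 5 (mod 8), (2/5) = -1.
Reached (1/5) = 1. Collecting the sign flips along the way, the symbol is +1.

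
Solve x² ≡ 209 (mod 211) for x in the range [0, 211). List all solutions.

Since 211 ≡ 3 (mod 4), a square root of 209 is 209^((211+1)/4) = 209^53 mod 211.
Repeated squaring: 209^2≡4, 209^4≡16, 209^8≡45, 209^16≡126, 209^32≡51 (mod 211).
209^53 = 209^(32+16+4+1) ≡ 93 (mod 211).
Check: 93² = 8649 ≡ 209 (mod 211). The two roots are 93 and 118.

93, 118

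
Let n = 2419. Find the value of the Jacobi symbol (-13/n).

First reduce: -13 ≡ 2406 (mod 2419).
Pull out 2: since 2419 ≡ 3 (mod 8), (2/2419) = -1.
Reciprocity: 1203 ≡ 3 and 2419 ≡ 3 (mod 4), so (1203/2419) = −(2419/1203).
Reduce top mod 1203: now compute (13/1203).
Reciprocity: 13 ≡ 1 and 1203 ≡ 3 (mod 4), so (13/1203) = +(1203/13).
Reduce top mod 13: now compute (7/13).
Reciprocity: 7 ≡ 3 and 13 ≡ 1 (mod 4), so (7/13) = +(13/7).
Reduce top mod 7: now compute (6/7).
Pull out 2: since 7 ≡ 7 (mod 8), (2/7) = +1.
Reciprocity: 3 ≡ 3 and 7 ≡ 3 (mod 4), so (3/7) = −(7/3).
Reduce top mod 3: now compute (1/3).
Reached (1/3) = 1. Collecting the sign flips along the way, the symbol is -1.

-1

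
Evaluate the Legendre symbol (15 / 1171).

Reciprocity: 15 ≡ 3 and 1171 ≡ 3 (mod 4), so (15/1171) = −(1171/15).
Reduce top mod 15: now compute (1/15).
Reached (1/15) = 1. Collecting the sign flips along the way, the symbol is -1.

-1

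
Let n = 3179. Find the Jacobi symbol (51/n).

0

Reciprocity: 51 ≡ 3 and 3179 ≡ 3 (mod 4), so (51/3179) = −(3179/51).
Reduce top mod 51: now compute (17/51).
Reciprocity: 17 ≡ 1 and 51 ≡ 3 (mod 4), so (17/51) = +(51/17).
Reduce top mod 17: now compute (0/17).
Top reduces to 0: gcd > 1, so the symbol is 0.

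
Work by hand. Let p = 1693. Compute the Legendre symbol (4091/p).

First reduce: 4091 ≡ 705 (mod 1693).
Reciprocity: 705 ≡ 1 and 1693 ≡ 1 (mod 4), so (705/1693) = +(1693/705).
Reduce top mod 705: now compute (283/705).
Reciprocity: 283 ≡ 3 and 705 ≡ 1 (mod 4), so (283/705) = +(705/283).
Reduce top mod 283: now compute (139/283).
Reciprocity: 139 ≡ 3 and 283 ≡ 3 (mod 4), so (139/283) = −(283/139).
Reduce top mod 139: now compute (5/139).
Reciprocity: 5 ≡ 1 and 139 ≡ 3 (mod 4), so (5/139) = +(139/5).
Reduce top mod 5: now compute (4/5).
Pull out 2^2: since 5 ≡ 5 (mod 8), (2/5) = -1, so (2/5)^2 = +1.
Reached (1/5) = 1. Collecting the sign flips along the way, the symbol is -1.

-1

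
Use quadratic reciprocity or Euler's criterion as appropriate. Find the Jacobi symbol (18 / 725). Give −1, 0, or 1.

-1

Pull out 2: since 725 ≡ 5 (mod 8), (2/725) = -1.
Reciprocity: 9 ≡ 1 and 725 ≡ 1 (mod 4), so (9/725) = +(725/9).
Reduce top mod 9: now compute (5/9).
Reciprocity: 5 ≡ 1 and 9 ≡ 1 (mod 4), so (5/9) = +(9/5).
Reduce top mod 5: now compute (4/5).
Pull out 2^2: since 5 ≡ 5 (mod 8), (2/5) = -1, so (2/5)^2 = +1.
Reached (1/5) = 1. Collecting the sign flips along the way, the symbol is -1.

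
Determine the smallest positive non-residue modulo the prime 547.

(2/547) = −1, so 2 is the smallest positive non-residue mod 547.

2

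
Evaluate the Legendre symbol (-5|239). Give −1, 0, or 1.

-1

Euler's criterion: (-5/239) ≡ 234^119 (mod 239).
234^2 ≡ 25 (mod 239)
234^4 ≡ 147 (mod 239)
234^8 ≡ 99 (mod 239)
234^16 ≡ 2 (mod 239)
234^32 ≡ 4 (mod 239)
234^64 ≡ 16 (mod 239)
234^119 = 234^(64+32+16+4+2+1) ≡ 238 (mod 239).
Result is 238 ≡ −1, so (-5/239) = −1.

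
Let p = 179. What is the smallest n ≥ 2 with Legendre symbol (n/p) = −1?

(2/179) = −1, so 2 is the smallest positive non-residue mod 179.

2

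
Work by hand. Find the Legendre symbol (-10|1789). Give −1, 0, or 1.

-1

First reduce: -10 ≡ 1779 (mod 1789).
Reciprocity: 1779 ≡ 3 and 1789 ≡ 1 (mod 4), so (1779/1789) = +(1789/1779).
Reduce top mod 1779: now compute (10/1779).
Pull out 2: since 1779 ≡ 3 (mod 8), (2/1779) = -1.
Reciprocity: 5 ≡ 1 and 1779 ≡ 3 (mod 4), so (5/1779) = +(1779/5).
Reduce top mod 5: now compute (4/5).
Pull out 2^2: since 5 ≡ 5 (mod 8), (2/5) = -1, so (2/5)^2 = +1.
Reached (1/5) = 1. Collecting the sign flips along the way, the symbol is -1.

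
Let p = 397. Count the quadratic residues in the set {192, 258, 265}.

(192/397) = +1 → QR.
(258/397) = -1 → non-residue.
(265/397) = +1 → QR.
Total quadratic residues among the 3: 2.

2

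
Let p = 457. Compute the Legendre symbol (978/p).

First reduce: 978 ≡ 64 (mod 457).
Pull out 2^6: since 457 ≡ 1 (mod 8), (2/457) = +1, so (2/457)^6 = +1.
Reached (1/457) = 1. Collecting the sign flips along the way, the symbol is +1.

1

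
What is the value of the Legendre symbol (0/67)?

0

Top reduces to 0: gcd > 1, so the symbol is 0.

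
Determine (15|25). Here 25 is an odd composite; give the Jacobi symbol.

Reciprocity: 15 ≡ 3 and 25 ≡ 1 (mod 4), so (15/25) = +(25/15).
Reduce top mod 15: now compute (10/15).
Pull out 2: since 15 ≡ 7 (mod 8), (2/15) = +1.
Reciprocity: 5 ≡ 1 and 15 ≡ 3 (mod 4), so (5/15) = +(15/5).
Reduce top mod 5: now compute (0/5).
Top reduces to 0: gcd > 1, so the symbol is 0.

0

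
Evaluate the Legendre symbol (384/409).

Euler's criterion: (384/409) ≡ 384^204 (mod 409).
384^2 ≡ 216 (mod 409)
384^4 ≡ 30 (mod 409)
384^8 ≡ 82 (mod 409)
384^16 ≡ 180 (mod 409)
384^32 ≡ 89 (mod 409)
384^64 ≡ 150 (mod 409)
384^128 ≡ 5 (mod 409)
384^204 = 384^(128+64+8+4) ≡ 1 (mod 409).
Result is 1, so (384/409) = 1.

1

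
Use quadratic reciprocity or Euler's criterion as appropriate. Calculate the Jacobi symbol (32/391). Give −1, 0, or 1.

1

Pull out 2^5: since 391 ≡ 7 (mod 8), (2/391) = +1, so (2/391)^5 = +1.
Reached (1/391) = 1. Collecting the sign flips along the way, the symbol is +1.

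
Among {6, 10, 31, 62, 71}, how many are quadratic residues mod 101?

(6/101) = +1 → QR.
(10/101) = -1 → non-residue.
(31/101) = +1 → QR.
(62/101) = -1 → non-residue.
(71/101) = +1 → QR.
Total quadratic residues among the 5: 3.

3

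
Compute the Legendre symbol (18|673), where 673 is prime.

Euler's criterion: (18/673) ≡ 18^336 (mod 673).
18^2 ≡ 324 (mod 673)
18^4 ≡ 661 (mod 673)
18^8 ≡ 144 (mod 673)
18^16 ≡ 546 (mod 673)
18^32 ≡ 650 (mod 673)
18^64 ≡ 529 (mod 673)
18^128 ≡ 546 (mod 673)
18^256 ≡ 650 (mod 673)
18^336 = 18^(256+64+16) ≡ 1 (mod 673).
Result is 1, so (18/673) = 1.

1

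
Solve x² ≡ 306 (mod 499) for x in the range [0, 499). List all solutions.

137, 362

Since 499 ≡ 3 (mod 4), a square root of 306 is 306^((499+1)/4) = 306^125 mod 499.
Repeated squaring: 306^2≡323, 306^4≡38, 306^8≡446, 306^16≡314, 306^32≡293, 306^64≡21 (mod 499).
306^125 = 306^(64+32+16+8+4+1) ≡ 137 (mod 499).
Check: 137² = 18769 ≡ 306 (mod 499). The two roots are 137 and 362.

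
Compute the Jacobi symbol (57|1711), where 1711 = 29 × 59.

1

Reciprocity: 57 ≡ 1 and 1711 ≡ 3 (mod 4), so (57/1711) = +(1711/57).
Reduce top mod 57: now compute (1/57).
Reached (1/57) = 1. Collecting the sign flips along the way, the symbol is +1.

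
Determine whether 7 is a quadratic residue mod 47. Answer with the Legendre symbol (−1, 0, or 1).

Euler's criterion: (7/47) ≡ 7^23 (mod 47).
7^2 ≡ 2 (mod 47)
7^4 ≡ 4 (mod 47)
7^8 ≡ 16 (mod 47)
7^16 ≡ 21 (mod 47)
7^23 = 7^(16+4+2+1) ≡ 1 (mod 47).
Result is 1, so (7/47) = 1.

1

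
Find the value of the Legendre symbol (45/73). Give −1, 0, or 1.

-1

Reciprocity: 45 ≡ 1 and 73 ≡ 1 (mod 4), so (45/73) = +(73/45).
Reduce top mod 45: now compute (28/45).
Pull out 2^2: since 45 ≡ 5 (mod 8), (2/45) = -1, so (2/45)^2 = +1.
Reciprocity: 7 ≡ 3 and 45 ≡ 1 (mod 4), so (7/45) = +(45/7).
Reduce top mod 7: now compute (3/7).
Reciprocity: 3 ≡ 3 and 7 ≡ 3 (mod 4), so (3/7) = −(7/3).
Reduce top mod 3: now compute (1/3).
Reached (1/3) = 1. Collecting the sign flips along the way, the symbol is -1.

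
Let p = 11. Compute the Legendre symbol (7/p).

Reciprocity: 7 ≡ 3 and 11 ≡ 3 (mod 4), so (7/11) = −(11/7).
Reduce top mod 7: now compute (4/7).
Pull out 2^2: since 7 ≡ 7 (mod 8), (2/7) = +1, so (2/7)^2 = +1.
Reached (1/7) = 1. Collecting the sign flips along the way, the symbol is -1.

-1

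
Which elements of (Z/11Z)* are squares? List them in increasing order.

Square k = 1,…,5 (k and 11−k give the same square):
1²=1, 2²=4, 3²=9, 4²≡5, 5²≡3 (mod 11).
So the quadratic residues mod 11 are {1, 3, 4, 5, 9}.

1, 3, 4, 5, 9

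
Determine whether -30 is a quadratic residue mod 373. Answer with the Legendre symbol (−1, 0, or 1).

First reduce: -30 ≡ 343 (mod 373).
Reciprocity: 343 ≡ 3 and 373 ≡ 1 (mod 4), so (343/373) = +(373/343).
Reduce top mod 343: now compute (30/343).
Pull out 2: since 343 ≡ 7 (mod 8), (2/343) = +1.
Reciprocity: 15 ≡ 3 and 343 ≡ 3 (mod 4), so (15/343) = −(343/15).
Reduce top mod 15: now compute (13/15).
Reciprocity: 13 ≡ 1 and 15 ≡ 3 (mod 4), so (13/15) = +(15/13).
Reduce top mod 13: now compute (2/13).
Pull out 2: since 13 ≡ 5 (mod 8), (2/13) = -1.
Reached (1/13) = 1. Collecting the sign flips along the way, the symbol is +1.

1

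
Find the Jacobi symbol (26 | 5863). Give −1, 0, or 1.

0

Pull out 2: since 5863 ≡ 7 (mod 8), (2/5863) = +1.
Reciprocity: 13 ≡ 1 and 5863 ≡ 3 (mod 4), so (13/5863) = +(5863/13).
Reduce top mod 13: now compute (0/13).
Top reduces to 0: gcd > 1, so the symbol is 0.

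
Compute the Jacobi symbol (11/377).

1

Reciprocity: 11 ≡ 3 and 377 ≡ 1 (mod 4), so (11/377) = +(377/11).
Reduce top mod 11: now compute (3/11).
Reciprocity: 3 ≡ 3 and 11 ≡ 3 (mod 4), so (3/11) = −(11/3).
Reduce top mod 3: now compute (2/3).
Pull out 2: since 3 ≡ 3 (mod 8), (2/3) = -1.
Reached (1/3) = 1. Collecting the sign flips along the way, the symbol is +1.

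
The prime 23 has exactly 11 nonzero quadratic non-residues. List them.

5, 7, 10, 11, 14, 15, 17, 19, 20, 21, 22

Square k = 1,…,11 (k and 23−k give the same square):
1²=1, 2²=4, 3²=9, 4²=16, 5²≡2, 6²≡13, 7²≡3, 8²≡18, 9²≡12, 10²≡8, 11²≡6 (mod 23).
The residues are {1, 2, 3, 4, 6, 8, 9, 12, 13, 16, 18}; the non-residues are the remaining 11 nonzero classes.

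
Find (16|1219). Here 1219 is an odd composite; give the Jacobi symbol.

Pull out 2^4: since 1219 ≡ 3 (mod 8), (2/1219) = -1, so (2/1219)^4 = +1.
Reached (1/1219) = 1. Collecting the sign flips along the way, the symbol is +1.

1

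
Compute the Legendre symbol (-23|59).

Euler's criterion: (-23/59) ≡ 36^29 (mod 59).
36^2 ≡ 57 (mod 59)
36^4 ≡ 4 (mod 59)
36^8 ≡ 16 (mod 59)
36^16 ≡ 20 (mod 59)
36^29 = 36^(16+8+4+1) ≡ 1 (mod 59).
Result is 1, so (-23/59) = 1.

1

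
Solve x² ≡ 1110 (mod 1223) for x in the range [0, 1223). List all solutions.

85, 1138

Since 1223 ≡ 3 (mod 4), a square root of 1110 is 1110^((1223+1)/4) = 1110^306 mod 1223.
Repeated squaring: 1110^2≡539, 1110^4≡670, 1110^8≡59, 1110^16≡1035, 1110^32≡1100, 1110^64≡453, 1110^128≡968, 1110^256≡206 (mod 1223).
1110^306 = 1110^(256+32+16+2) ≡ 1138 (mod 1223).
Check: 1138² = 1295044 ≡ 1110 (mod 1223). The two roots are 85 and 1138.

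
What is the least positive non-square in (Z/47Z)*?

5

(2/47) = +1, so 2 is a residue.
(3/47) = +1, so 3 is a residue.
(4/47) = +1, so 4 is a residue.
(5/47) = −1, so 5 is the smallest positive non-residue mod 47.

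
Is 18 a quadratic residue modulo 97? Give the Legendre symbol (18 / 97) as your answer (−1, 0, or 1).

1

Euler's criterion: (18/97) ≡ 18^48 (mod 97).
18^2 ≡ 33 (mod 97)
18^4 ≡ 22 (mod 97)
18^8 ≡ 96 (mod 97)
18^16 ≡ 1 (mod 97)
18^32 ≡ 1 (mod 97)
18^48 = 18^(32+16) ≡ 1 (mod 97).
Result is 1, so (18/97) = 1.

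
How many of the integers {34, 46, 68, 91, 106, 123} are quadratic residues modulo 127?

(34/127) = +1 → QR.
(46/127) = -1 → non-residue.
(68/127) = +1 → QR.
(91/127) = -1 → non-residue.
(106/127) = -1 → non-residue.
(123/127) = -1 → non-residue.
Total quadratic residues among the 6: 2.

2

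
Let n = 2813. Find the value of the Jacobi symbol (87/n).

0

Reciprocity: 87 ≡ 3 and 2813 ≡ 1 (mod 4), so (87/2813) = +(2813/87).
Reduce top mod 87: now compute (29/87).
Reciprocity: 29 ≡ 1 and 87 ≡ 3 (mod 4), so (29/87) = +(87/29).
Reduce top mod 29: now compute (0/29).
Top reduces to 0: gcd > 1, so the symbol is 0.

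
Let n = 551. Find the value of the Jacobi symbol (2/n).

1

Pull out 2: since 551 ≡ 7 (mod 8), (2/551) = +1.
Reached (1/551) = 1. Collecting the sign flips along the way, the symbol is +1.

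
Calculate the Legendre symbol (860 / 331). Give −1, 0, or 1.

First reduce: 860 ≡ 198 (mod 331).
Pull out 2: since 331 ≡ 3 (mod 8), (2/331) = -1.
Reciprocity: 99 ≡ 3 and 331 ≡ 3 (mod 4), so (99/331) = −(331/99).
Reduce top mod 99: now compute (34/99).
Pull out 2: since 99 ≡ 3 (mod 8), (2/99) = -1.
Reciprocity: 17 ≡ 1 and 99 ≡ 3 (mod 4), so (17/99) = +(99/17).
Reduce top mod 17: now compute (14/17).
Pull out 2: since 17 ≡ 1 (mod 8), (2/17) = +1.
Reciprocity: 7 ≡ 3 and 17 ≡ 1 (mod 4), so (7/17) = +(17/7).
Reduce top mod 7: now compute (3/7).
Reciprocity: 3 ≡ 3 and 7 ≡ 3 (mod 4), so (3/7) = −(7/3).
Reduce top mod 3: now compute (1/3).
Reached (1/3) = 1. Collecting the sign flips along the way, the symbol is +1.

1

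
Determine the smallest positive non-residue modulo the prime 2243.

(2/2243) = −1, so 2 is the smallest positive non-residue mod 2243.

2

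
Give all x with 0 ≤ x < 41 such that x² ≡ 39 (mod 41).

41 ≡ 1 (mod 4), so we find a root by search.
Trying successive values, 11² = 121 ≡ 39 (mod 41). The other root is 41 − 11 = 30.

11, 30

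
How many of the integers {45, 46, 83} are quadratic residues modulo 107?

(45/107) = -1 → non-residue.
(46/107) = -1 → non-residue.
(83/107) = +1 → QR.
Total quadratic residues among the 3: 1.

1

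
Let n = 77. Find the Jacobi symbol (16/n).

Pull out 2^4: since 77 ≡ 5 (mod 8), (2/77) = -1, so (2/77)^4 = +1.
Reached (1/77) = 1. Collecting the sign flips along the way, the symbol is +1.

1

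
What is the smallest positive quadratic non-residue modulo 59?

2

(2/59) = −1, so 2 is the smallest positive non-residue mod 59.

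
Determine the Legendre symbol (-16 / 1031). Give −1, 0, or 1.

-1

Euler's criterion: (-16/1031) ≡ 1015^515 (mod 1031).
1015^2 ≡ 256 (mod 1031)
1015^4 ≡ 583 (mod 1031)
1015^8 ≡ 690 (mod 1031)
1015^16 ≡ 809 (mod 1031)
1015^32 ≡ 827 (mod 1031)
1015^64 ≡ 376 (mod 1031)
1015^128 ≡ 129 (mod 1031)
1015^256 ≡ 145 (mod 1031)
1015^512 ≡ 405 (mod 1031)
1015^515 = 1015^(512+2+1) ≡ 1030 (mod 1031).
Result is 1030 ≡ −1, so (-16/1031) = −1.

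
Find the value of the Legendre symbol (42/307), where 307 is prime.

1

Euler's criterion: (42/307) ≡ 42^153 (mod 307).
42^2 ≡ 229 (mod 307)
42^4 ≡ 251 (mod 307)
42^8 ≡ 66 (mod 307)
42^16 ≡ 58 (mod 307)
42^32 ≡ 294 (mod 307)
42^64 ≡ 169 (mod 307)
42^128 ≡ 10 (mod 307)
42^153 = 42^(128+16+8+1) ≡ 1 (mod 307).
Result is 1, so (42/307) = 1.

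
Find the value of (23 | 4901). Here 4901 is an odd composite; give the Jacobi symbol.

1

Reciprocity: 23 ≡ 3 and 4901 ≡ 1 (mod 4), so (23/4901) = +(4901/23).
Reduce top mod 23: now compute (2/23).
Pull out 2: since 23 ≡ 7 (mod 8), (2/23) = +1.
Reached (1/23) = 1. Collecting the sign flips along the way, the symbol is +1.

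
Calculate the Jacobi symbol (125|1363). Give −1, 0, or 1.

Reciprocity: 125 ≡ 1 and 1363 ≡ 3 (mod 4), so (125/1363) = +(1363/125).
Reduce top mod 125: now compute (113/125).
Reciprocity: 113 ≡ 1 and 125 ≡ 1 (mod 4), so (113/125) = +(125/113).
Reduce top mod 113: now compute (12/113).
Pull out 2^2: since 113 ≡ 1 (mod 8), (2/113) = +1, so (2/113)^2 = +1.
Reciprocity: 3 ≡ 3 and 113 ≡ 1 (mod 4), so (3/113) = +(113/3).
Reduce top mod 3: now compute (2/3).
Pull out 2: since 3 ≡ 3 (mod 8), (2/3) = -1.
Reached (1/3) = 1. Collecting the sign flips along the way, the symbol is -1.

-1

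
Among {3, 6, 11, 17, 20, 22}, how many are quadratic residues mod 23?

2

(3/23) = +1 → QR.
(6/23) = +1 → QR.
(11/23) = -1 → non-residue.
(17/23) = -1 → non-residue.
(20/23) = -1 → non-residue.
(22/23) = -1 → non-residue.
Total quadratic residues among the 6: 2.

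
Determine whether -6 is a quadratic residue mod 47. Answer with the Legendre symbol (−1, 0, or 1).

First reduce: -6 ≡ 41 (mod 47).
Reciprocity: 41 ≡ 1 and 47 ≡ 3 (mod 4), so (41/47) = +(47/41).
Reduce top mod 41: now compute (6/41).
Pull out 2: since 41 ≡ 1 (mod 8), (2/41) = +1.
Reciprocity: 3 ≡ 3 and 41 ≡ 1 (mod 4), so (3/41) = +(41/3).
Reduce top mod 3: now compute (2/3).
Pull out 2: since 3 ≡ 3 (mod 8), (2/3) = -1.
Reached (1/3) = 1. Collecting the sign flips along the way, the symbol is -1.

-1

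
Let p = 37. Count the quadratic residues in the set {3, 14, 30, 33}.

(3/37) = +1 → QR.
(14/37) = -1 → non-residue.
(30/37) = +1 → QR.
(33/37) = +1 → QR.
Total quadratic residues among the 4: 3.

3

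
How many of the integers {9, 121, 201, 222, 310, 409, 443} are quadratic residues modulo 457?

(9/457) = +1 → QR.
(121/457) = +1 → QR.
(201/457) = +1 → QR.
(222/457) = -1 → non-residue.
(310/457) = +1 → QR.
(409/457) = +1 → QR.
(443/457) = +1 → QR.
Total quadratic residues among the 7: 6.

6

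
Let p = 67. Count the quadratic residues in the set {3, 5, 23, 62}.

2

(3/67) = -1 → non-residue.
(5/67) = -1 → non-residue.
(23/67) = +1 → QR.
(62/67) = +1 → QR.
Total quadratic residues among the 4: 2.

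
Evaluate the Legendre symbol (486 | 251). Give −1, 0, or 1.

First reduce: 486 ≡ 235 (mod 251).
Reciprocity: 235 ≡ 3 and 251 ≡ 3 (mod 4), so (235/251) = −(251/235).
Reduce top mod 235: now compute (16/235).
Pull out 2^4: since 235 ≡ 3 (mod 8), (2/235) = -1, so (2/235)^4 = +1.
Reached (1/235) = 1. Collecting the sign flips along the way, the symbol is -1.

-1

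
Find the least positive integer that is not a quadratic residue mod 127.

3

(2/127) = +1, so 2 is a residue.
(3/127) = −1, so 3 is the smallest positive non-residue mod 127.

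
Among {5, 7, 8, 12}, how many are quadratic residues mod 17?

1

(5/17) = -1 → non-residue.
(7/17) = -1 → non-residue.
(8/17) = +1 → QR.
(12/17) = -1 → non-residue.
Total quadratic residues among the 4: 1.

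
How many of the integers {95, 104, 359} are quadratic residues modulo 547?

(95/547) = -1 → non-residue.
(104/547) = -1 → non-residue.
(359/547) = -1 → non-residue.
Total quadratic residues among the 3: 0.

0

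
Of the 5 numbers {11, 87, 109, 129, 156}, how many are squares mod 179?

(11/179) = -1 → non-residue.
(87/179) = +1 → QR.
(109/179) = -1 → non-residue.
(129/179) = +1 → QR.
(156/179) = +1 → QR.
Total quadratic residues among the 5: 3.

3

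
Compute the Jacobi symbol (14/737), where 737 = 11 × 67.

Pull out 2: since 737 ≡ 1 (mod 8), (2/737) = +1.
Reciprocity: 7 ≡ 3 and 737 ≡ 1 (mod 4), so (7/737) = +(737/7).
Reduce top mod 7: now compute (2/7).
Pull out 2: since 7 ≡ 7 (mod 8), (2/7) = +1.
Reached (1/7) = 1. Collecting the sign flips along the way, the symbol is +1.

1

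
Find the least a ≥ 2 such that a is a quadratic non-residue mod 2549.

2

(2/2549) = −1, so 2 is the smallest positive non-residue mod 2549.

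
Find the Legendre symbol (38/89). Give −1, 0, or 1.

-1

Euler's criterion: (38/89) ≡ 38^44 (mod 89).
38^2 ≡ 20 (mod 89)
38^4 ≡ 44 (mod 89)
38^8 ≡ 67 (mod 89)
38^16 ≡ 39 (mod 89)
38^32 ≡ 8 (mod 89)
38^44 = 38^(32+8+4) ≡ 88 (mod 89).
Result is 88 ≡ −1, so (38/89) = −1.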